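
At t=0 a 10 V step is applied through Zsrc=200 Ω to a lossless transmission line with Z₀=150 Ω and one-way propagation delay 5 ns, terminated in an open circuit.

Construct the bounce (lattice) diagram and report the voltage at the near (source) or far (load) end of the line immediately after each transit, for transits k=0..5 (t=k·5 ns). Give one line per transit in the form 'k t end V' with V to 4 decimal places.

0 0 source 4.2857
1 5 load 8.5714
2 10 source 9.1837
3 15 load 9.7959
4 20 source 9.8834
5 25 load 9.9708

Γ_L=1.000000, Γ_S=0.142857; launch V₁=10·150/350=4.285714
k=0 src: V=4.2857
k=1 load: inc=4.285714, refl=4.285714·1.000000=4.2857; V=0.000000+4.285714+4.285714=8.5714
k=2 src: inc=4.285714, refl=4.285714·0.142857=0.6122; V=4.285714+4.285714+0.612245=9.1837
k=3 load: inc=0.612245, refl=0.612245·1.000000=0.6122; V=8.571429+0.612245+0.612245=9.7959
k=4 src: inc=0.612245, refl=0.612245·0.142857=0.0875; V=9.183673+0.612245+0.087464=9.8834
k=5 load: inc=0.087464, refl=0.087464·1.000000=0.0875; V=9.795918+0.087464+0.087464=9.9708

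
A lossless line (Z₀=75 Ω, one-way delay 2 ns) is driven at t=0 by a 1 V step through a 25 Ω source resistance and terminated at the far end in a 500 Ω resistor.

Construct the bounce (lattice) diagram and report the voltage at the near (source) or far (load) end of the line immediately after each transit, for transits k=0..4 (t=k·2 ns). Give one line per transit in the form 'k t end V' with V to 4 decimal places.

0 0 source 0.7500
1 2 load 1.3043
2 4 source 1.0272
3 6 load 0.8223
4 8 source 0.9247

Γ_L=0.739130, Γ_S=-0.500000; launch V₁=1·75/100=0.750000
k=0 src: V=0.7500
k=1 load: inc=0.750000, refl=0.750000·0.739130=0.5543; V=0.000000+0.750000+0.554348=1.3043
k=2 src: inc=0.554348, refl=0.554348·-0.500000=-0.2772; V=0.750000+0.554348+-0.277174=1.0272
k=3 load: inc=-0.277174, refl=-0.277174·0.739130=-0.2049; V=1.304348+-0.277174+-0.204868=0.8223
k=4 src: inc=-0.204868, refl=-0.204868·-0.500000=0.1024; V=1.027174+-0.204868+0.102434=0.9247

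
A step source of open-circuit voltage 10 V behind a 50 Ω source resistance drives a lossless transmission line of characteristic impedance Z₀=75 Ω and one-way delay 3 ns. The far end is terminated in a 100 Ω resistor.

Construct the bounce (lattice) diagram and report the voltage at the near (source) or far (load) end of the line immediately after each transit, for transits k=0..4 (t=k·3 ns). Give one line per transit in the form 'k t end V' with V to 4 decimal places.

0 0 source 6.0000
1 3 load 6.8571
2 6 source 6.6857
3 9 load 6.6612
4 12 source 6.6661

Γ_L=0.142857, Γ_S=-0.200000; launch V₁=10·75/125=6.000000
k=0 src: V=6.0000
k=1 load: inc=6.000000, refl=6.000000·0.142857=0.8571; V=0.000000+6.000000+0.857143=6.8571
k=2 src: inc=0.857143, refl=0.857143·-0.200000=-0.1714; V=6.000000+0.857143+-0.171429=6.6857
k=3 load: inc=-0.171429, refl=-0.171429·0.142857=-0.0245; V=6.857143+-0.171429+-0.024490=6.6612
k=4 src: inc=-0.024490, refl=-0.024490·-0.200000=0.0049; V=6.685714+-0.024490+0.004898=6.6661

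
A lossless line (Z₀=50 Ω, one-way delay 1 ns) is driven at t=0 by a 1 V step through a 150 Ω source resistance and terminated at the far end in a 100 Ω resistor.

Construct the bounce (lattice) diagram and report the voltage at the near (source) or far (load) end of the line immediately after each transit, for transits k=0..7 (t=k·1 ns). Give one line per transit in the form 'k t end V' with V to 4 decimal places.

0 0 source 0.2500
1 1 load 0.3333
2 2 source 0.3750
3 3 load 0.3889
4 4 source 0.3958
5 5 load 0.3981
6 6 source 0.3993
7 7 load 0.3997

Γ_L=0.333333, Γ_S=0.500000; launch V₁=1·50/200=0.250000
k=0 src: V=0.2500
k=1 load: inc=0.250000, refl=0.250000·0.333333=0.0833; V=0.000000+0.250000+0.083333=0.3333
k=2 src: inc=0.083333, refl=0.083333·0.500000=0.0417; V=0.250000+0.083333+0.041667=0.3750
k=3 load: inc=0.041667, refl=0.041667·0.333333=0.0139; V=0.333333+0.041667+0.013889=0.3889
k=4 src: inc=0.013889, refl=0.013889·0.500000=0.0069; V=0.375000+0.013889+0.006944=0.3958
k=5 load: inc=0.006944, refl=0.006944·0.333333=0.0023; V=0.388889+0.006944+0.002315=0.3981
k=6 src: inc=0.002315, refl=0.002315·0.500000=0.0012; V=0.395833+0.002315+0.001157=0.3993
k=7 load: inc=0.001157, refl=0.001157·0.333333=0.0004; V=0.398148+0.001157+0.000386=0.3997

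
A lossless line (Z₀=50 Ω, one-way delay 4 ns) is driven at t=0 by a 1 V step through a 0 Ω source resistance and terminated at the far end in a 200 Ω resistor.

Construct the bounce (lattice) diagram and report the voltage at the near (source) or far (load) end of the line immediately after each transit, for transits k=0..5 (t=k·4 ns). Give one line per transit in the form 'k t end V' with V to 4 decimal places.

Γ_L=0.600000, Γ_S=-1.000000; launch V₁=1·50/50=1.000000
k=0 src: V=1.0000
k=1 load: inc=1.000000, refl=1.000000·0.600000=0.6000; V=0.000000+1.000000+0.600000=1.6000
k=2 src: inc=0.600000, refl=0.600000·-1.000000=-0.6000; V=1.000000+0.600000+-0.600000=1.0000
k=3 load: inc=-0.600000, refl=-0.600000·0.600000=-0.3600; V=1.600000+-0.600000+-0.360000=0.6400
k=4 src: inc=-0.360000, refl=-0.360000·-1.000000=0.3600; V=1.000000+-0.360000+0.360000=1.0000
k=5 load: inc=0.360000, refl=0.360000·0.600000=0.2160; V=0.640000+0.360000+0.216000=1.2160

0 0 source 1.0000
1 4 load 1.6000
2 8 source 1.0000
3 12 load 0.6400
4 16 source 1.0000
5 20 load 1.2160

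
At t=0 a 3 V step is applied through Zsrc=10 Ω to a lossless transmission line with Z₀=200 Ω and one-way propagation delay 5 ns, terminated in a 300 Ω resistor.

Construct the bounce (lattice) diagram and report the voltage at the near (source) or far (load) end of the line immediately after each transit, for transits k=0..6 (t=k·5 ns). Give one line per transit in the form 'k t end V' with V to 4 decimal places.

Γ_L=0.200000, Γ_S=-0.904762; launch V₁=3·200/210=2.857143
k=0 src: V=2.8571
k=1 load: inc=2.857143, refl=2.857143·0.200000=0.5714; V=0.000000+2.857143+0.571429=3.4286
k=2 src: inc=0.571429, refl=0.571429·-0.904762=-0.5170; V=2.857143+0.571429+-0.517007=2.9116
k=3 load: inc=-0.517007, refl=-0.517007·0.200000=-0.1034; V=3.428571+-0.517007+-0.103401=2.8082
k=4 src: inc=-0.103401, refl=-0.103401·-0.904762=0.0936; V=2.911565+-0.103401+0.093554=2.9017
k=5 load: inc=0.093554, refl=0.093554·0.200000=0.0187; V=2.808163+0.093554+0.018711=2.9204
k=6 src: inc=0.018711, refl=0.018711·-0.904762=-0.0169; V=2.901717+0.018711+-0.016929=2.9035

0 0 source 2.8571
1 5 load 3.4286
2 10 source 2.9116
3 15 load 2.8082
4 20 source 2.9017
5 25 load 2.9204
6 30 source 2.9035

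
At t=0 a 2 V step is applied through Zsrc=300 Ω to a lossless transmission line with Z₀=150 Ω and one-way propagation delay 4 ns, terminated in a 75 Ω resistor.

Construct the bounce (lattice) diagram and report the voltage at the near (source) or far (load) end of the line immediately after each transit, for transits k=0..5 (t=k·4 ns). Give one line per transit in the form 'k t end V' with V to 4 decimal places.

0 0 source 0.6667
1 4 load 0.4444
2 8 source 0.3704
3 12 load 0.3951
4 16 source 0.4033
5 20 load 0.4005

Γ_L=-0.333333, Γ_S=0.333333; launch V₁=2·150/450=0.666667
k=0 src: V=0.6667
k=1 load: inc=0.666667, refl=0.666667·-0.333333=-0.2222; V=0.000000+0.666667+-0.222222=0.4444
k=2 src: inc=-0.222222, refl=-0.222222·0.333333=-0.0741; V=0.666667+-0.222222+-0.074074=0.3704
k=3 load: inc=-0.074074, refl=-0.074074·-0.333333=0.0247; V=0.444444+-0.074074+0.024691=0.3951
k=4 src: inc=0.024691, refl=0.024691·0.333333=0.0082; V=0.370370+0.024691+0.008230=0.4033
k=5 load: inc=0.008230, refl=0.008230·-0.333333=-0.0027; V=0.395062+0.008230+-0.002743=0.4005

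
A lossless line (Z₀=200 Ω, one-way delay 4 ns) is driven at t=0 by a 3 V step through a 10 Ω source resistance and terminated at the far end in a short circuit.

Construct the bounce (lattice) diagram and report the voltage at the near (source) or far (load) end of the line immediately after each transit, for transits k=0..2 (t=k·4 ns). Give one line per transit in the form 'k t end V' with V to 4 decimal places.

0 0 source 2.8571
1 4 load 0.0000
2 8 source 2.5850

Γ_L=-1.000000, Γ_S=-0.904762; launch V₁=3·200/210=2.857143
k=0 src: V=2.8571
k=1 load: inc=2.857143, refl=2.857143·-1.000000=-2.8571; V=0.000000+2.857143+-2.857143=0.0000
k=2 src: inc=-2.857143, refl=-2.857143·-0.904762=2.5850; V=2.857143+-2.857143+2.585034=2.5850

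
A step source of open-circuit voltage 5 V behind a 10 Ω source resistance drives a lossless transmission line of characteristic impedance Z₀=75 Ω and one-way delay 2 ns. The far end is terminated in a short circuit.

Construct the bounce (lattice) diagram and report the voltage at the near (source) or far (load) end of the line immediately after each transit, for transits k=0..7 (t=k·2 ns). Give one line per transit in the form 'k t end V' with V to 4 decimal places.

0 0 source 4.4118
1 2 load 0.0000
2 4 source 3.3737
3 6 load 0.0000
4 8 source 2.5799
5 10 load 0.0000
6 12 source 1.9729
7 14 load 0.0000

Γ_L=-1.000000, Γ_S=-0.764706; launch V₁=5·75/85=4.411765
k=0 src: V=4.4118
k=1 load: inc=4.411765, refl=4.411765·-1.000000=-4.4118; V=0.000000+4.411765+-4.411765=0.0000
k=2 src: inc=-4.411765, refl=-4.411765·-0.764706=3.3737; V=4.411765+-4.411765+3.373702=3.3737
k=3 load: inc=3.373702, refl=3.373702·-1.000000=-3.3737; V=0.000000+3.373702+-3.373702=0.0000
k=4 src: inc=-3.373702, refl=-3.373702·-0.764706=2.5799; V=3.373702+-3.373702+2.579890=2.5799
k=5 load: inc=2.579890, refl=2.579890·-1.000000=-2.5799; V=0.000000+2.579890+-2.579890=0.0000
k=6 src: inc=-2.579890, refl=-2.579890·-0.764706=1.9729; V=2.579890+-2.579890+1.972857=1.9729
k=7 load: inc=1.972857, refl=1.972857·-1.000000=-1.9729; V=0.000000+1.972857+-1.972857=0.0000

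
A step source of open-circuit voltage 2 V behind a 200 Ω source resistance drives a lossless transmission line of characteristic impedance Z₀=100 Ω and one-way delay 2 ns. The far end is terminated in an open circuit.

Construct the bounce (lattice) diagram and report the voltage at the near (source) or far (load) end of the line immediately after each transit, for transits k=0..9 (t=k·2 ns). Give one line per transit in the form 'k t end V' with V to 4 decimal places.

Γ_L=1.000000, Γ_S=0.333333; launch V₁=2·100/300=0.666667
k=0 src: V=0.6667
k=1 load: inc=0.666667, refl=0.666667·1.000000=0.6667; V=0.000000+0.666667+0.666667=1.3333
k=2 src: inc=0.666667, refl=0.666667·0.333333=0.2222; V=0.666667+0.666667+0.222222=1.5556
k=3 load: inc=0.222222, refl=0.222222·1.000000=0.2222; V=1.333333+0.222222+0.222222=1.7778
k=4 src: inc=0.222222, refl=0.222222·0.333333=0.0741; V=1.555556+0.222222+0.074074=1.8519
k=5 load: inc=0.074074, refl=0.074074·1.000000=0.0741; V=1.777778+0.074074+0.074074=1.9259
k=6 src: inc=0.074074, refl=0.074074·0.333333=0.0247; V=1.851852+0.074074+0.024691=1.9506
k=7 load: inc=0.024691, refl=0.024691·1.000000=0.0247; V=1.925926+0.024691+0.024691=1.9753
k=8 src: inc=0.024691, refl=0.024691·0.333333=0.0082; V=1.950617+0.024691+0.008230=1.9835
k=9 load: inc=0.008230, refl=0.008230·1.000000=0.0082; V=1.975309+0.008230+0.008230=1.9918

0 0 source 0.6667
1 2 load 1.3333
2 4 source 1.5556
3 6 load 1.7778
4 8 source 1.8519
5 10 load 1.9259
6 12 source 1.9506
7 14 load 1.9753
8 16 source 1.9835
9 18 load 1.9918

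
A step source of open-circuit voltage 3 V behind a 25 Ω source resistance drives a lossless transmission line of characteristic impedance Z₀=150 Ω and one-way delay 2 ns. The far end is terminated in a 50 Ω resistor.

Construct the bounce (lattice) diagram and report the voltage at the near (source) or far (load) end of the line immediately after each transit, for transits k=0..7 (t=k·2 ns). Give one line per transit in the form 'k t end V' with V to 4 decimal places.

Γ_L=-0.500000, Γ_S=-0.714286; launch V₁=3·150/175=2.571429
k=0 src: V=2.5714
k=1 load: inc=2.571429, refl=2.571429·-0.500000=-1.2857; V=0.000000+2.571429+-1.285714=1.2857
k=2 src: inc=-1.285714, refl=-1.285714·-0.714286=0.9184; V=2.571429+-1.285714+0.918367=2.2041
k=3 load: inc=0.918367, refl=0.918367·-0.500000=-0.4592; V=1.285714+0.918367+-0.459184=1.7449
k=4 src: inc=-0.459184, refl=-0.459184·-0.714286=0.3280; V=2.204082+-0.459184+0.327988=2.0729
k=5 load: inc=0.327988, refl=0.327988·-0.500000=-0.1640; V=1.744898+0.327988+-0.163994=1.9089
k=6 src: inc=-0.163994, refl=-0.163994·-0.714286=0.1171; V=2.072886+-0.163994+0.117139=2.0260
k=7 load: inc=0.117139, refl=0.117139·-0.500000=-0.0586; V=1.908892+0.117139+-0.058569=1.9675

0 0 source 2.5714
1 2 load 1.2857
2 4 source 2.2041
3 6 load 1.7449
4 8 source 2.0729
5 10 load 1.9089
6 12 source 2.0260
7 14 load 1.9675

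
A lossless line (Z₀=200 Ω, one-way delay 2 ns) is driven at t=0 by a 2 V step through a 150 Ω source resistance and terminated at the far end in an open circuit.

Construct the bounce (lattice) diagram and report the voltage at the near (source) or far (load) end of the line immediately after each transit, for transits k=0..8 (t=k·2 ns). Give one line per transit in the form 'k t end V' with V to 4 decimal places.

0 0 source 1.1429
1 2 load 2.2857
2 4 source 2.1224
3 6 load 1.9592
4 8 source 1.9825
5 10 load 2.0058
6 12 source 2.0025
7 14 load 1.9992
8 16 source 1.9996

Γ_L=1.000000, Γ_S=-0.142857; launch V₁=2·200/350=1.142857
k=0 src: V=1.1429
k=1 load: inc=1.142857, refl=1.142857·1.000000=1.1429; V=0.000000+1.142857+1.142857=2.2857
k=2 src: inc=1.142857, refl=1.142857·-0.142857=-0.1633; V=1.142857+1.142857+-0.163265=2.1224
k=3 load: inc=-0.163265, refl=-0.163265·1.000000=-0.1633; V=2.285714+-0.163265+-0.163265=1.9592
k=4 src: inc=-0.163265, refl=-0.163265·-0.142857=0.0233; V=2.122449+-0.163265+0.023324=1.9825
k=5 load: inc=0.023324, refl=0.023324·1.000000=0.0233; V=1.959184+0.023324+0.023324=2.0058
k=6 src: inc=0.023324, refl=0.023324·-0.142857=-0.0033; V=1.982507+0.023324+-0.003332=2.0025
k=7 load: inc=-0.003332, refl=-0.003332·1.000000=-0.0033; V=2.005831+-0.003332+-0.003332=1.9992
k=8 src: inc=-0.003332, refl=-0.003332·-0.142857=0.0005; V=2.002499+-0.003332+0.000476=1.9996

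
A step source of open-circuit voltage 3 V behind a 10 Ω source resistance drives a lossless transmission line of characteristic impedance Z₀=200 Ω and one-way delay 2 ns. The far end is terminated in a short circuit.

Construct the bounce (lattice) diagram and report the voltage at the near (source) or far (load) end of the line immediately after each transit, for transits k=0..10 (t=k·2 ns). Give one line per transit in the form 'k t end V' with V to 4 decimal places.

0 0 source 2.8571
1 2 load 0.0000
2 4 source 2.5850
3 6 load 0.0000
4 8 source 2.3388
5 10 load 0.0000
6 12 source 2.1161
7 14 load 0.0000
8 16 source 1.9146
9 18 load 0.0000
10 20 source 1.7322

Γ_L=-1.000000, Γ_S=-0.904762; launch V₁=3·200/210=2.857143
k=0 src: V=2.8571
k=1 load: inc=2.857143, refl=2.857143·-1.000000=-2.8571; V=0.000000+2.857143+-2.857143=0.0000
k=2 src: inc=-2.857143, refl=-2.857143·-0.904762=2.5850; V=2.857143+-2.857143+2.585034=2.5850
k=3 load: inc=2.585034, refl=2.585034·-1.000000=-2.5850; V=0.000000+2.585034+-2.585034=0.0000
k=4 src: inc=-2.585034, refl=-2.585034·-0.904762=2.3388; V=2.585034+-2.585034+2.338840=2.3388
k=5 load: inc=2.338840, refl=2.338840·-1.000000=-2.3388; V=0.000000+2.338840+-2.338840=0.0000
k=6 src: inc=-2.338840, refl=-2.338840·-0.904762=2.1161; V=2.338840+-2.338840+2.116094=2.1161
k=7 load: inc=2.116094, refl=2.116094·-1.000000=-2.1161; V=0.000000+2.116094+-2.116094=0.0000
k=8 src: inc=-2.116094, refl=-2.116094·-0.904762=1.9146; V=2.116094+-2.116094+1.914561=1.9146
k=9 load: inc=1.914561, refl=1.914561·-1.000000=-1.9146; V=0.000000+1.914561+-1.914561=0.0000
k=10 src: inc=-1.914561, refl=-1.914561·-0.904762=1.7322; V=1.914561+-1.914561+1.732222=1.7322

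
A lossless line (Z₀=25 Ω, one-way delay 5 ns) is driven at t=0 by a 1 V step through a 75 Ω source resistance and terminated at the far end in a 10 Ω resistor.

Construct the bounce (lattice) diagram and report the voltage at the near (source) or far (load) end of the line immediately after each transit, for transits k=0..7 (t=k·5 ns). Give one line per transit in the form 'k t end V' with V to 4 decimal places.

0 0 source 0.2500
1 5 load 0.1429
2 10 source 0.0893
3 15 load 0.1122
4 20 source 0.1237
5 25 load 0.1188
6 30 source 0.1163
7 35 load 0.1174

Γ_L=-0.428571, Γ_S=0.500000; launch V₁=1·25/100=0.250000
k=0 src: V=0.2500
k=1 load: inc=0.250000, refl=0.250000·-0.428571=-0.1071; V=0.000000+0.250000+-0.107143=0.1429
k=2 src: inc=-0.107143, refl=-0.107143·0.500000=-0.0536; V=0.250000+-0.107143+-0.053571=0.0893
k=3 load: inc=-0.053571, refl=-0.053571·-0.428571=0.0230; V=0.142857+-0.053571+0.022959=0.1122
k=4 src: inc=0.022959, refl=0.022959·0.500000=0.0115; V=0.089286+0.022959+0.011480=0.1237
k=5 load: inc=0.011480, refl=0.011480·-0.428571=-0.0049; V=0.112245+0.011480+-0.004920=0.1188
k=6 src: inc=-0.004920, refl=-0.004920·0.500000=-0.0025; V=0.123724+-0.004920+-0.002460=0.1163
k=7 load: inc=-0.002460, refl=-0.002460·-0.428571=0.0011; V=0.118805+-0.002460+0.001054=0.1174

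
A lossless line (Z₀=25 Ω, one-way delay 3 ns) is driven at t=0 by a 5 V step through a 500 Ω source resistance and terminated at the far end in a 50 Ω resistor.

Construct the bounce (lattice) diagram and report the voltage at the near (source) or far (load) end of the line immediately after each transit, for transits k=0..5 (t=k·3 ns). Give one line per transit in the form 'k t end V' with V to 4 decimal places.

Γ_L=0.333333, Γ_S=0.904762; launch V₁=5·25/525=0.238095
k=0 src: V=0.2381
k=1 load: inc=0.238095, refl=0.238095·0.333333=0.0794; V=0.000000+0.238095+0.079365=0.3175
k=2 src: inc=0.079365, refl=0.079365·0.904762=0.0718; V=0.238095+0.079365+0.071807=0.3893
k=3 load: inc=0.071807, refl=0.071807·0.333333=0.0239; V=0.317460+0.071807+0.023936=0.4132
k=4 src: inc=0.023936, refl=0.023936·0.904762=0.0217; V=0.389267+0.023936+0.021656=0.4349
k=5 load: inc=0.021656, refl=0.021656·0.333333=0.0072; V=0.413202+0.021656+0.007219=0.4421

0 0 source 0.2381
1 3 load 0.3175
2 6 source 0.3893
3 9 load 0.4132
4 12 source 0.4349
5 15 load 0.4421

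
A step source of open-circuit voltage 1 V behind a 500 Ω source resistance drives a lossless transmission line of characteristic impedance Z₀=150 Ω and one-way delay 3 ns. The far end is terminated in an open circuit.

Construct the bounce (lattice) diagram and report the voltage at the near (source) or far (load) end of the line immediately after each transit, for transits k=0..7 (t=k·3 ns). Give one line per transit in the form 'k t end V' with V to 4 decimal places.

0 0 source 0.2308
1 3 load 0.4615
2 6 source 0.5858
3 9 load 0.7101
4 12 source 0.7770
5 15 load 0.8439
6 18 source 0.8799
7 21 load 0.9159

Γ_L=1.000000, Γ_S=0.538462; launch V₁=1·150/650=0.230769
k=0 src: V=0.2308
k=1 load: inc=0.230769, refl=0.230769·1.000000=0.2308; V=0.000000+0.230769+0.230769=0.4615
k=2 src: inc=0.230769, refl=0.230769·0.538462=0.1243; V=0.230769+0.230769+0.124260=0.5858
k=3 load: inc=0.124260, refl=0.124260·1.000000=0.1243; V=0.461538+0.124260+0.124260=0.7101
k=4 src: inc=0.124260, refl=0.124260·0.538462=0.0669; V=0.585799+0.124260+0.066909=0.7770
k=5 load: inc=0.066909, refl=0.066909·1.000000=0.0669; V=0.710059+0.066909+0.066909=0.8439
k=6 src: inc=0.066909, refl=0.066909·0.538462=0.0360; V=0.776969+0.066909+0.036028=0.8799
k=7 load: inc=0.036028, refl=0.036028·1.000000=0.0360; V=0.843878+0.036028+0.036028=0.9159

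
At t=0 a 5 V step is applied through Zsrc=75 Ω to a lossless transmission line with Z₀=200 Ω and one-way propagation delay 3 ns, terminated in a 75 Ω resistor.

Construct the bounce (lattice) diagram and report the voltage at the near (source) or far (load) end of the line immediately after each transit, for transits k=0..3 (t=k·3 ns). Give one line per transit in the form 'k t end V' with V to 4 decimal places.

Γ_L=-0.454545, Γ_S=-0.454545; launch V₁=5·200/275=3.636364
k=0 src: V=3.6364
k=1 load: inc=3.636364, refl=3.636364·-0.454545=-1.6529; V=0.000000+3.636364+-1.652893=1.9835
k=2 src: inc=-1.652893, refl=-1.652893·-0.454545=0.7513; V=3.636364+-1.652893+0.751315=2.7348
k=3 load: inc=0.751315, refl=0.751315·-0.454545=-0.3415; V=1.983471+0.751315+-0.341507=2.3933

0 0 source 3.6364
1 3 load 1.9835
2 6 source 2.7348
3 9 load 2.3933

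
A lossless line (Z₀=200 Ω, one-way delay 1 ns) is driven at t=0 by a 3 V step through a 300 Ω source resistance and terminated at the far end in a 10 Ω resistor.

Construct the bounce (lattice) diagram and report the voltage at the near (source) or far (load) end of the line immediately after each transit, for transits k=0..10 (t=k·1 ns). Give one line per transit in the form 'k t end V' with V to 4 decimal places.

Γ_L=-0.904762, Γ_S=0.200000; launch V₁=3·200/500=1.200000
k=0 src: V=1.2000
k=1 load: inc=1.200000, refl=1.200000·-0.904762=-1.0857; V=0.000000+1.200000+-1.085714=0.1143
k=2 src: inc=-1.085714, refl=-1.085714·0.200000=-0.2171; V=1.200000+-1.085714+-0.217143=-0.1029
k=3 load: inc=-0.217143, refl=-0.217143·-0.904762=0.1965; V=0.114286+-0.217143+0.196463=0.0936
k=4 src: inc=0.196463, refl=0.196463·0.200000=0.0393; V=-0.102857+0.196463+0.039293=0.1329
k=5 load: inc=0.039293, refl=0.039293·-0.904762=-0.0356; V=0.093605+0.039293+-0.035550=0.0973
k=6 src: inc=-0.035550, refl=-0.035550·0.200000=-0.0071; V=0.132898+-0.035550+-0.007110=0.0902
k=7 load: inc=-0.007110, refl=-0.007110·-0.904762=0.0064; V=0.097348+-0.007110+0.006433=0.0967
k=8 src: inc=0.006433, refl=0.006433·0.200000=0.0013; V=0.090238+0.006433+0.001287=0.0980
k=9 load: inc=0.001287, refl=0.001287·-0.904762=-0.0012; V=0.096670+0.001287+-0.001164=0.0968
k=10 src: inc=-0.001164, refl=-0.001164·0.200000=-0.0002; V=0.097957+-0.001164+-0.000233=0.0966

0 0 source 1.2000
1 1 load 0.1143
2 2 source -0.1029
3 3 load 0.0936
4 4 source 0.1329
5 5 load 0.0973
6 6 source 0.0902
7 7 load 0.0967
8 8 source 0.0980
9 9 load 0.0968
10 10 source 0.0966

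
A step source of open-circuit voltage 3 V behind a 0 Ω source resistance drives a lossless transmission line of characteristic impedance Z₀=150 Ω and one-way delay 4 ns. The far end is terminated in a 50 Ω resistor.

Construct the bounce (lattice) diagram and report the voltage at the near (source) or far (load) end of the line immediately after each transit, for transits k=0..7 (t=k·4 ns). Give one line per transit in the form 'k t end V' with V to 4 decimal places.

Γ_L=-0.500000, Γ_S=-1.000000; launch V₁=3·150/150=3.000000
k=0 src: V=3.0000
k=1 load: inc=3.000000, refl=3.000000·-0.500000=-1.5000; V=0.000000+3.000000+-1.500000=1.5000
k=2 src: inc=-1.500000, refl=-1.500000·-1.000000=1.5000; V=3.000000+-1.500000+1.500000=3.0000
k=3 load: inc=1.500000, refl=1.500000·-0.500000=-0.7500; V=1.500000+1.500000+-0.750000=2.2500
k=4 src: inc=-0.750000, refl=-0.750000·-1.000000=0.7500; V=3.000000+-0.750000+0.750000=3.0000
k=5 load: inc=0.750000, refl=0.750000·-0.500000=-0.3750; V=2.250000+0.750000+-0.375000=2.6250
k=6 src: inc=-0.375000, refl=-0.375000·-1.000000=0.3750; V=3.000000+-0.375000+0.375000=3.0000
k=7 load: inc=0.375000, refl=0.375000·-0.500000=-0.1875; V=2.625000+0.375000+-0.187500=2.8125

0 0 source 3.0000
1 4 load 1.5000
2 8 source 3.0000
3 12 load 2.2500
4 16 source 3.0000
5 20 load 2.6250
6 24 source 3.0000
7 28 load 2.8125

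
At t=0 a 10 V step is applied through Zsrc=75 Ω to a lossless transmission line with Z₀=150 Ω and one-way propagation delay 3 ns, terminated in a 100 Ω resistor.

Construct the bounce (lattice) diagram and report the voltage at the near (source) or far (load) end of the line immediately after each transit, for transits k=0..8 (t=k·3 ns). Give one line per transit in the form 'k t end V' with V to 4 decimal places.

Γ_L=-0.200000, Γ_S=-0.333333; launch V₁=10·150/225=6.666667
k=0 src: V=6.6667
k=1 load: inc=6.666667, refl=6.666667·-0.200000=-1.3333; V=0.000000+6.666667+-1.333333=5.3333
k=2 src: inc=-1.333333, refl=-1.333333·-0.333333=0.4444; V=6.666667+-1.333333+0.444444=5.7778
k=3 load: inc=0.444444, refl=0.444444·-0.200000=-0.0889; V=5.333333+0.444444+-0.088889=5.6889
k=4 src: inc=-0.088889, refl=-0.088889·-0.333333=0.0296; V=5.777778+-0.088889+0.029630=5.7185
k=5 load: inc=0.029630, refl=0.029630·-0.200000=-0.0059; V=5.688889+0.029630+-0.005926=5.7126
k=6 src: inc=-0.005926, refl=-0.005926·-0.333333=0.0020; V=5.718519+-0.005926+0.001975=5.7146
k=7 load: inc=0.001975, refl=0.001975·-0.200000=-0.0004; V=5.712593+0.001975+-0.000395=5.7142
k=8 src: inc=-0.000395, refl=-0.000395·-0.333333=0.0001; V=5.714568+-0.000395+0.000132=5.7143

0 0 source 6.6667
1 3 load 5.3333
2 6 source 5.7778
3 9 load 5.6889
4 12 source 5.7185
5 15 load 5.7126
6 18 source 5.7146
7 21 load 5.7142
8 24 source 5.7143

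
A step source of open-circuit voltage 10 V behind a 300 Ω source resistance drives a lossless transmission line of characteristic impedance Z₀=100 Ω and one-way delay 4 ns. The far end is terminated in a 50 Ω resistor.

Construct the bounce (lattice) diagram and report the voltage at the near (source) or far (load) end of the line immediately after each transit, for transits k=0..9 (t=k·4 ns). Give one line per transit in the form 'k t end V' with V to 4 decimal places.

0 0 source 2.5000
1 4 load 1.6667
2 8 source 1.2500
3 12 load 1.3889
4 16 source 1.4583
5 20 load 1.4352
6 24 source 1.4236
7 28 load 1.4275
8 32 source 1.4294
9 36 load 1.4288

Γ_L=-0.333333, Γ_S=0.500000; launch V₁=10·100/400=2.500000
k=0 src: V=2.5000
k=1 load: inc=2.500000, refl=2.500000·-0.333333=-0.8333; V=0.000000+2.500000+-0.833333=1.6667
k=2 src: inc=-0.833333, refl=-0.833333·0.500000=-0.4167; V=2.500000+-0.833333+-0.416667=1.2500
k=3 load: inc=-0.416667, refl=-0.416667·-0.333333=0.1389; V=1.666667+-0.416667+0.138889=1.3889
k=4 src: inc=0.138889, refl=0.138889·0.500000=0.0694; V=1.250000+0.138889+0.069444=1.4583
k=5 load: inc=0.069444, refl=0.069444·-0.333333=-0.0231; V=1.388889+0.069444+-0.023148=1.4352
k=6 src: inc=-0.023148, refl=-0.023148·0.500000=-0.0116; V=1.458333+-0.023148+-0.011574=1.4236
k=7 load: inc=-0.011574, refl=-0.011574·-0.333333=0.0039; V=1.435185+-0.011574+0.003858=1.4275
k=8 src: inc=0.003858, refl=0.003858·0.500000=0.0019; V=1.423611+0.003858+0.001929=1.4294
k=9 load: inc=0.001929, refl=0.001929·-0.333333=-0.0006; V=1.427469+0.001929+-0.000643=1.4288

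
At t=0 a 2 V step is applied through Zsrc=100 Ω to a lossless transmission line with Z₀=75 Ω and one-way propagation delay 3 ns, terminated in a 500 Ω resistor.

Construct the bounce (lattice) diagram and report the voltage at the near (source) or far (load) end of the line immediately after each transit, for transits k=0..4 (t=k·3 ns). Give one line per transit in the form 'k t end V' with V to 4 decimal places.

Γ_L=0.739130, Γ_S=0.142857; launch V₁=2·75/175=0.857143
k=0 src: V=0.8571
k=1 load: inc=0.857143, refl=0.857143·0.739130=0.6335; V=0.000000+0.857143+0.633540=1.4907
k=2 src: inc=0.633540, refl=0.633540·0.142857=0.0905; V=0.857143+0.633540+0.090506=1.5812
k=3 load: inc=0.090506, refl=0.090506·0.739130=0.0669; V=1.490683+0.090506+0.066896=1.6481
k=4 src: inc=0.066896, refl=0.066896·0.142857=0.0096; V=1.581189+0.066896+0.009557=1.6576

0 0 source 0.8571
1 3 load 1.4907
2 6 source 1.5812
3 9 load 1.6481
4 12 source 1.6576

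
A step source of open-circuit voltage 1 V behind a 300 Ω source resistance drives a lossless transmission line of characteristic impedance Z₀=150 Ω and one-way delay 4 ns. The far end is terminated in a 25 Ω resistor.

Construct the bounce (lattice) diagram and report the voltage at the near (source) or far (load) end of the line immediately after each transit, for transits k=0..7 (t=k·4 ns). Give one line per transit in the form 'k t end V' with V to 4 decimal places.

Γ_L=-0.714286, Γ_S=0.333333; launch V₁=1·150/450=0.333333
k=0 src: V=0.3333
k=1 load: inc=0.333333, refl=0.333333·-0.714286=-0.2381; V=0.000000+0.333333+-0.238095=0.0952
k=2 src: inc=-0.238095, refl=-0.238095·0.333333=-0.0794; V=0.333333+-0.238095+-0.079365=0.0159
k=3 load: inc=-0.079365, refl=-0.079365·-0.714286=0.0567; V=0.095238+-0.079365+0.056689=0.0726
k=4 src: inc=0.056689, refl=0.056689·0.333333=0.0189; V=0.015873+0.056689+0.018896=0.0915
k=5 load: inc=0.018896, refl=0.018896·-0.714286=-0.0135; V=0.072562+0.018896+-0.013497=0.0780
k=6 src: inc=-0.013497, refl=-0.013497·0.333333=-0.0045; V=0.091459+-0.013497+-0.004499=0.0735
k=7 load: inc=-0.004499, refl=-0.004499·-0.714286=0.0032; V=0.077961+-0.004499+0.003214=0.0767

0 0 source 0.3333
1 4 load 0.0952
2 8 source 0.0159
3 12 load 0.0726
4 16 source 0.0915
5 20 load 0.0780
6 24 source 0.0735
7 28 load 0.0767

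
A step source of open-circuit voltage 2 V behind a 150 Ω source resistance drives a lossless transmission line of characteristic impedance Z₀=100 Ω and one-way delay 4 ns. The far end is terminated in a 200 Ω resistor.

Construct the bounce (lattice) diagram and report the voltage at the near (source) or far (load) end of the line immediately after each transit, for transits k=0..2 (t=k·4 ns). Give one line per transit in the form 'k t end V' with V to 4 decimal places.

0 0 source 0.8000
1 4 load 1.0667
2 8 source 1.1200

Γ_L=0.333333, Γ_S=0.200000; launch V₁=2·100/250=0.800000
k=0 src: V=0.8000
k=1 load: inc=0.800000, refl=0.800000·0.333333=0.2667; V=0.000000+0.800000+0.266667=1.0667
k=2 src: inc=0.266667, refl=0.266667·0.200000=0.0533; V=0.800000+0.266667+0.053333=1.1200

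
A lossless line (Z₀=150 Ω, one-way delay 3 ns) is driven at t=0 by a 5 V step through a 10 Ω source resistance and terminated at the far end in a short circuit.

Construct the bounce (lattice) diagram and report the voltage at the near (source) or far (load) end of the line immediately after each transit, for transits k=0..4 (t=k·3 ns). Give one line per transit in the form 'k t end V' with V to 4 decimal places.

Γ_L=-1.000000, Γ_S=-0.875000; launch V₁=5·150/160=4.687500
k=0 src: V=4.6875
k=1 load: inc=4.687500, refl=4.687500·-1.000000=-4.6875; V=0.000000+4.687500+-4.687500=0.0000
k=2 src: inc=-4.687500, refl=-4.687500·-0.875000=4.1016; V=4.687500+-4.687500+4.101562=4.1016
k=3 load: inc=4.101562, refl=4.101562·-1.000000=-4.1016; V=0.000000+4.101562+-4.101562=0.0000
k=4 src: inc=-4.101562, refl=-4.101562·-0.875000=3.5889; V=4.101562+-4.101562+3.588867=3.5889

0 0 source 4.6875
1 3 load 0.0000
2 6 source 4.1016
3 9 load 0.0000
4 12 source 3.5889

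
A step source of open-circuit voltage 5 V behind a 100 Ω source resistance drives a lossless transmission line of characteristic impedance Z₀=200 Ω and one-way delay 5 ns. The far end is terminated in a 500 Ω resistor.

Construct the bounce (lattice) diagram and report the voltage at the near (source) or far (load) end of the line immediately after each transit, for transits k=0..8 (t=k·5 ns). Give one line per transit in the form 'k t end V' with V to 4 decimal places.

Γ_L=0.428571, Γ_S=-0.333333; launch V₁=5·200/300=3.333333
k=0 src: V=3.3333
k=1 load: inc=3.333333, refl=3.333333·0.428571=1.4286; V=0.000000+3.333333+1.428571=4.7619
k=2 src: inc=1.428571, refl=1.428571·-0.333333=-0.4762; V=3.333333+1.428571+-0.476190=4.2857
k=3 load: inc=-0.476190, refl=-0.476190·0.428571=-0.2041; V=4.761905+-0.476190+-0.204082=4.0816
k=4 src: inc=-0.204082, refl=-0.204082·-0.333333=0.0680; V=4.285714+-0.204082+0.068027=4.1497
k=5 load: inc=0.068027, refl=0.068027·0.428571=0.0292; V=4.081633+0.068027+0.029155=4.1788
k=6 src: inc=0.029155, refl=0.029155·-0.333333=-0.0097; V=4.149660+0.029155+-0.009718=4.1691
k=7 load: inc=-0.009718, refl=-0.009718·0.428571=-0.0042; V=4.178814+-0.009718+-0.004165=4.1649
k=8 src: inc=-0.004165, refl=-0.004165·-0.333333=0.0014; V=4.169096+-0.004165+0.001388=4.1663

0 0 source 3.3333
1 5 load 4.7619
2 10 source 4.2857
3 15 load 4.0816
4 20 source 4.1497
5 25 load 4.1788
6 30 source 4.1691
7 35 load 4.1649
8 40 source 4.1663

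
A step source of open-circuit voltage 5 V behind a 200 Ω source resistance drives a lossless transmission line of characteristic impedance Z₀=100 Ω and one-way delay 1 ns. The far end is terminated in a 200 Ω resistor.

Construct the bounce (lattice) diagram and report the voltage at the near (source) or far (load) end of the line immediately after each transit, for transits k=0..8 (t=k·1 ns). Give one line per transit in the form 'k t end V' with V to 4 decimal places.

Γ_L=0.333333, Γ_S=0.333333; launch V₁=5·100/300=1.666667
k=0 src: V=1.6667
k=1 load: inc=1.666667, refl=1.666667·0.333333=0.5556; V=0.000000+1.666667+0.555556=2.2222
k=2 src: inc=0.555556, refl=0.555556·0.333333=0.1852; V=1.666667+0.555556+0.185185=2.4074
k=3 load: inc=0.185185, refl=0.185185·0.333333=0.0617; V=2.222222+0.185185+0.061728=2.4691
k=4 src: inc=0.061728, refl=0.061728·0.333333=0.0206; V=2.407407+0.061728+0.020576=2.4897
k=5 load: inc=0.020576, refl=0.020576·0.333333=0.0069; V=2.469136+0.020576+0.006859=2.4966
k=6 src: inc=0.006859, refl=0.006859·0.333333=0.0023; V=2.489712+0.006859+0.002286=2.4989
k=7 load: inc=0.002286, refl=0.002286·0.333333=0.0008; V=2.496571+0.002286+0.000762=2.4996
k=8 src: inc=0.000762, refl=0.000762·0.333333=0.0003; V=2.498857+0.000762+0.000254=2.4999

0 0 source 1.6667
1 1 load 2.2222
2 2 source 2.4074
3 3 load 2.4691
4 4 source 2.4897
5 5 load 2.4966
6 6 source 2.4989
7 7 load 2.4996
8 8 source 2.4999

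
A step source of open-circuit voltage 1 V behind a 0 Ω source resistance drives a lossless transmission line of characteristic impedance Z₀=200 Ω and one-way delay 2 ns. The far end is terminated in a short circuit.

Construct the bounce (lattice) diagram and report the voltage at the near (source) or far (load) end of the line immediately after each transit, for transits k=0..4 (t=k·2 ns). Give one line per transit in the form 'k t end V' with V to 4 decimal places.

Γ_L=-1.000000, Γ_S=-1.000000; launch V₁=1·200/200=1.000000
k=0 src: V=1.0000
k=1 load: inc=1.000000, refl=1.000000·-1.000000=-1.0000; V=0.000000+1.000000+-1.000000=0.0000
k=2 src: inc=-1.000000, refl=-1.000000·-1.000000=1.0000; V=1.000000+-1.000000+1.000000=1.0000
k=3 load: inc=1.000000, refl=1.000000·-1.000000=-1.0000; V=0.000000+1.000000+-1.000000=0.0000
k=4 src: inc=-1.000000, refl=-1.000000·-1.000000=1.0000; V=1.000000+-1.000000+1.000000=1.0000

0 0 source 1.0000
1 2 load 0.0000
2 4 source 1.0000
3 6 load 0.0000
4 8 source 1.0000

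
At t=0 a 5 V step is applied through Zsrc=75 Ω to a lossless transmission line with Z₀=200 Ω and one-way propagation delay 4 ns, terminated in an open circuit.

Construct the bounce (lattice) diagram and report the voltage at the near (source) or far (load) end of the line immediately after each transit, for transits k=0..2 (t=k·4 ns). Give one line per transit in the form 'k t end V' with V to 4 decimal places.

0 0 source 3.6364
1 4 load 7.2727
2 8 source 5.6198

Γ_L=1.000000, Γ_S=-0.454545; launch V₁=5·200/275=3.636364
k=0 src: V=3.6364
k=1 load: inc=3.636364, refl=3.636364·1.000000=3.6364; V=0.000000+3.636364+3.636364=7.2727
k=2 src: inc=3.636364, refl=3.636364·-0.454545=-1.6529; V=3.636364+3.636364+-1.652893=5.6198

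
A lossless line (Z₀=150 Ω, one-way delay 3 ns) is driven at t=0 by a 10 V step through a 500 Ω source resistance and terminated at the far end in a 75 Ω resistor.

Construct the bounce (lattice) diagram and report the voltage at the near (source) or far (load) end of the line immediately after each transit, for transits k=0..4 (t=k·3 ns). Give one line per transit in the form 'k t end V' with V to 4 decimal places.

0 0 source 2.3077
1 3 load 1.5385
2 6 source 1.1243
3 9 load 1.2623
4 12 source 1.3367

Γ_L=-0.333333, Γ_S=0.538462; launch V₁=10·150/650=2.307692
k=0 src: V=2.3077
k=1 load: inc=2.307692, refl=2.307692·-0.333333=-0.7692; V=0.000000+2.307692+-0.769231=1.5385
k=2 src: inc=-0.769231, refl=-0.769231·0.538462=-0.4142; V=2.307692+-0.769231+-0.414201=1.1243
k=3 load: inc=-0.414201, refl=-0.414201·-0.333333=0.1381; V=1.538462+-0.414201+0.138067=1.2623
k=4 src: inc=0.138067, refl=0.138067·0.538462=0.0743; V=1.124260+0.138067+0.074344=1.3367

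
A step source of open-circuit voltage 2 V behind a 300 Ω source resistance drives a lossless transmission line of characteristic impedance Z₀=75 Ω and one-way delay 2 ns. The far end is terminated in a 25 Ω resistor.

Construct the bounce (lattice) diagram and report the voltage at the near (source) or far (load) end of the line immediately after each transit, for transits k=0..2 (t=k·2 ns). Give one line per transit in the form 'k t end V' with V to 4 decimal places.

0 0 source 0.4000
1 2 load 0.2000
2 4 source 0.0800

Γ_L=-0.500000, Γ_S=0.600000; launch V₁=2·75/375=0.400000
k=0 src: V=0.4000
k=1 load: inc=0.400000, refl=0.400000·-0.500000=-0.2000; V=0.000000+0.400000+-0.200000=0.2000
k=2 src: inc=-0.200000, refl=-0.200000·0.600000=-0.1200; V=0.400000+-0.200000+-0.120000=0.0800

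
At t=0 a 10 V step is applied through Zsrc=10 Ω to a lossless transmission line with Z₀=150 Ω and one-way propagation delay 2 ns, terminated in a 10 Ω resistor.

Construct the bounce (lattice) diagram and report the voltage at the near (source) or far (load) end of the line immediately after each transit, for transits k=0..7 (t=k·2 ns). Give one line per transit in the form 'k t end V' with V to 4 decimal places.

0 0 source 9.3750
1 2 load 1.1719
2 4 source 8.3496
3 6 load 2.0691
4 8 source 7.5645
5 10 load 2.7560
6 12 source 6.9635
7 14 load 3.2820

Γ_L=-0.875000, Γ_S=-0.875000; launch V₁=10·150/160=9.375000
k=0 src: V=9.3750
k=1 load: inc=9.375000, refl=9.375000·-0.875000=-8.2031; V=0.000000+9.375000+-8.203125=1.1719
k=2 src: inc=-8.203125, refl=-8.203125·-0.875000=7.1777; V=9.375000+-8.203125+7.177734=8.3496
k=3 load: inc=7.177734, refl=7.177734·-0.875000=-6.2805; V=1.171875+7.177734+-6.280518=2.0691
k=4 src: inc=-6.280518, refl=-6.280518·-0.875000=5.4955; V=8.349609+-6.280518+5.495453=7.5645
k=5 load: inc=5.495453, refl=5.495453·-0.875000=-4.8085; V=2.069092+5.495453+-4.808521=2.7560
k=6 src: inc=-4.808521, refl=-4.808521·-0.875000=4.2075; V=7.564545+-4.808521+4.207456=6.9635
k=7 load: inc=4.207456, refl=4.207456·-0.875000=-3.6815; V=2.756023+4.207456+-3.681524=3.2820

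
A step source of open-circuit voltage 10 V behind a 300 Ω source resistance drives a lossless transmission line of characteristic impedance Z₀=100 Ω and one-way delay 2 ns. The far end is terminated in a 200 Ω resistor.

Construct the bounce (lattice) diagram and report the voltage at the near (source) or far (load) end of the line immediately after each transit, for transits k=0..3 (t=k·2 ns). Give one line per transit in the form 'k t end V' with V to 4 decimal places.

0 0 source 2.5000
1 2 load 3.3333
2 4 source 3.7500
3 6 load 3.8889

Γ_L=0.333333, Γ_S=0.500000; launch V₁=10·100/400=2.500000
k=0 src: V=2.5000
k=1 load: inc=2.500000, refl=2.500000·0.333333=0.8333; V=0.000000+2.500000+0.833333=3.3333
k=2 src: inc=0.833333, refl=0.833333·0.500000=0.4167; V=2.500000+0.833333+0.416667=3.7500
k=3 load: inc=0.416667, refl=0.416667·0.333333=0.1389; V=3.333333+0.416667+0.138889=3.8889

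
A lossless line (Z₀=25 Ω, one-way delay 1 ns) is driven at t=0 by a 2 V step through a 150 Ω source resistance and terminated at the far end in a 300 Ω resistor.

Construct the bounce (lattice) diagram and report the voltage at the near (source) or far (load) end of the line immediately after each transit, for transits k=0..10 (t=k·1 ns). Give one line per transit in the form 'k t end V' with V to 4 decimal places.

0 0 source 0.2857
1 1 load 0.5275
2 2 source 0.7002
3 3 load 0.8463
4 4 source 0.9506
5 5 load 1.0390
6 6 source 1.1020
7 7 load 1.1554
8 8 source 1.1935
9 9 load 1.2258
10 10 source 1.2488

Γ_L=0.846154, Γ_S=0.714286; launch V₁=2·25/175=0.285714
k=0 src: V=0.2857
k=1 load: inc=0.285714, refl=0.285714·0.846154=0.2418; V=0.000000+0.285714+0.241758=0.5275
k=2 src: inc=0.241758, refl=0.241758·0.714286=0.1727; V=0.285714+0.241758+0.172684=0.7002
k=3 load: inc=0.172684, refl=0.172684·0.846154=0.1461; V=0.527473+0.172684+0.146118=0.8463
k=4 src: inc=0.146118, refl=0.146118·0.714286=0.1044; V=0.700157+0.146118+0.104370=0.9506
k=5 load: inc=0.104370, refl=0.104370·0.846154=0.0883; V=0.846275+0.104370+0.088313=1.0390
k=6 src: inc=0.088313, refl=0.088313·0.714286=0.0631; V=0.950644+0.088313+0.063081=1.1020
k=7 load: inc=0.063081, refl=0.063081·0.846154=0.0534; V=1.038957+0.063081+0.053376=1.1554
k=8 src: inc=0.053376, refl=0.053376·0.714286=0.0381; V=1.102038+0.053376+0.038126=1.1935
k=9 load: inc=0.038126, refl=0.038126·0.846154=0.0323; V=1.155414+0.038126+0.032260=1.2258
k=10 src: inc=0.032260, refl=0.032260·0.714286=0.0230; V=1.193539+0.032260+0.023043=1.2488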